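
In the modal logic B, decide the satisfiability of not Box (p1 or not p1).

Unsatisfiable (every branch closes)

1. not Box (p1 or not p1), u
2. not (p1 or not p1), v
3. not p1, v
4. p1, v
Accessibility: uRu, uRv, vRu, vRv
Branch closes: p1 and not p1 both at v.
(One branch shown.) All branches close.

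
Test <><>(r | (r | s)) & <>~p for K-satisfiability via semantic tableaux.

Satisfiable

1. <><>(r | (r | s)) & <>~p, u
2. <><>(r | (r | s)), u   [&-rule on 1]
3. <>~p, u   [&-rule on 1]
4. <>(r | (r | s)), v   [<>-rule on 2: fresh world v, uRv]
5. ~p, w   [<>-rule on 3: fresh world w, uRw]
6. r | (r | s), x   [<>-rule on 4: fresh world x, vRx]
7. r | s, x   [|-rule on 6 (branches; this branch)]
8. s, x   [|-rule on 7 (branches; this branch)]
Accessibility: uRv, uRw, vRx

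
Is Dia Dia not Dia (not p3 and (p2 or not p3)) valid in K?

Tableau for the negation not Dia Dia not Dia (not p3 and (p2 or not p3)):
1. not Dia Dia not Dia (not p3 and (p2 or not p3)), u
The negation has an open branch (countermodel exists).

Invalid (countermodel exists)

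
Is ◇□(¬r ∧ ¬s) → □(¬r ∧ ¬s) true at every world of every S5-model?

Yes, valid

Tableau for the negation ¬(◇□(¬r ∧ ¬s) → □(¬r ∧ ¬s)):
1. ¬(◇□(¬r ∧ ¬s) → □(¬r ∧ ¬s)), u
2. ◇□(¬r ∧ ¬s), u
3. ¬□(¬r ∧ ¬s), u
4. □(¬r ∧ ¬s), v
5. ¬r ∧ ¬s, u
6. ¬r, u
7. ¬s, u
8. ¬r ∧ ¬s, v
9. ¬r, v
10. ¬s, v
11. ¬(¬r ∧ ¬s), w
12. ¬r ∧ ¬s, w
13. ¬r, w
14. ¬s, w
15. s, w
Accessibility: uRu, uRv, uRw, vRu, vRv, vRw, wRu, wRv, wRw
Branch closes: s and ¬s both at w.
All branches of the negation close; one closing branch shown above.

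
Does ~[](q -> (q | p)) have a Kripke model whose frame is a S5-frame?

1. ~[](q -> (q | p)), 0
2. ~(q -> (q | p)), 1   [~[]-rule on 1: fresh world 1, 0R1]
3. q, 1   [~->-rule on 2]
4. ~(q | p), 1   [~->-rule on 2]
5. ~q, 1   [~|-rule on 4]
6. ~p, 1   [~|-rule on 4]
Accessibility: 0R0, 0R1, 1R0, 1R1
Branch closes: q and ~q both at 1.
Every branch closes; the branch above is one of them.

Unsatisfiable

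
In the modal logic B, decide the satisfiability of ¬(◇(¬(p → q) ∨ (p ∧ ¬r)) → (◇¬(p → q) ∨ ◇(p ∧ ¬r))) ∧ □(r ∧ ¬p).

Unsatisfiable

1. ¬(◇(¬(p → q) ∨ (p ∧ ¬r)) → (◇¬(p → q) ∨ ◇(p ∧ ¬r))) ∧ □(r ∧ ¬p), w0
2. ¬(◇(¬(p → q) ∨ (p ∧ ¬r)) → (◇¬(p → q) ∨ ◇(p ∧ ¬r))), w0   [∧-rule on 1]
3. □(r ∧ ¬p), w0   [∧-rule on 1]
4. ◇(¬(p → q) ∨ (p ∧ ¬r)), w0   [¬→-rule on 2]
5. ¬(◇¬(p → q) ∨ ◇(p ∧ ¬r)), w0   [¬→-rule on 2]
6. ¬◇¬(p → q), w0   [¬∨-rule on 5]
7. ¬◇(p ∧ ¬r), w0   [¬∨-rule on 5]
8. r ∧ ¬p, w0   [□-rule on 3 via w0Rw0]
9. r, w0   [∧-rule on 8]
10. ¬p, w0   [∧-rule on 8]
11. p → q, w0   [¬◇-rule on 6 via w0Rw0]
12. ¬(p ∧ ¬r), w0   [¬◇-rule on 7 via w0Rw0]
13. q, w0   [→-rule on 11 (branches; this branch)]
14. ¬(p → q) ∨ (p ∧ ¬r), w1   [◇-rule on 4: fresh world w1, w0Rw1]
15. r ∧ ¬p, w1   [□-rule on 3 via w0Rw1]
16. r, w1   [∧-rule on 15]
17. ¬p, w1   [∧-rule on 15]
18. p → q, w1   [¬◇-rule on 6 via w0Rw1]
19. ¬(p ∧ ¬r), w1   [¬◇-rule on 7 via w0Rw1]
20. p ∧ ¬r, w1   [∨-rule on 14 (branches; this branch)]
21. p, w1   [∧-rule on 20]
22. ¬r, w1   [∧-rule on 20]
Accessibility: w0Rw0, w0Rw1, w1Rw0, w1Rw1
Branch closes: p and ¬p both at w1.
All branches of the tableau close; one closing branch shown above.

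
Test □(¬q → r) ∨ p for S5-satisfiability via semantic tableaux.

Yes, satisfiable

1. □(¬q → r) ∨ p, w0
2. p, w0
Accessibility: w0Rw0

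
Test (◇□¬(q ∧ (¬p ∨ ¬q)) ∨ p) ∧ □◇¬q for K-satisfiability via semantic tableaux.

1. (◇□¬(q ∧ (¬p ∨ ¬q)) ∨ p) ∧ □◇¬q, w0
2. ◇□¬(q ∧ (¬p ∨ ¬q)) ∨ p, w0
3. □◇¬q, w0
4. p, w0

Yes, satisfiable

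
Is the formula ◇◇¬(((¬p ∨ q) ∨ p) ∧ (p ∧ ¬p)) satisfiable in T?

1. ◇◇¬(((¬p ∨ q) ∨ p) ∧ (p ∧ ¬p)), 0
2. ◇¬(((¬p ∨ q) ∨ p) ∧ (p ∧ ¬p)), 1   [◇-rule on 1: fresh world 1, 0R1]
3. ¬(((¬p ∨ q) ∨ p) ∧ (p ∧ ¬p)), 2   [◇-rule on 2: fresh world 2, 1R2]
4. ¬(p ∧ ¬p), 2   [¬∧-rule on 3 (branches; this branch)]
5. p, 2   [¬∧-rule on 4 (branches; this branch)]
Accessibility: 0R0, 0R1, 1R1, 1R2, 2R2

Yes, satisfiable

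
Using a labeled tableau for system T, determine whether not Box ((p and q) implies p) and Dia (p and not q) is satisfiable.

1. not Box ((p and q) implies p) and Dia (p and not q), 0
2. not Box ((p and q) implies p), 0
3. Dia (p and not q), 0
4. not ((p and q) implies p), 1
5. p and q, 1
6. not p, 1
7. p, 1
8. q, 1
Accessibility: 0R0, 0R1, 1R1
Branch closes: p and not p both at 1.
(One branch shown.) All branches close.

Unsatisfiable (every branch closes)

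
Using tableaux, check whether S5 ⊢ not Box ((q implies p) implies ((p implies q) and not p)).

Tableau for the negation Box ((q implies p) implies ((p implies q) and not p)):
1. Box ((q implies p) implies ((p implies q) and not p)), 0
2. (q implies p) implies ((p implies q) and not p), 0
3. (p implies q) and not p, 0
4. p implies q, 0
5. not p, 0
6. q, 0
Accessibility: 0R0
The negation has an open branch (countermodel exists).

Invalid (countermodel exists)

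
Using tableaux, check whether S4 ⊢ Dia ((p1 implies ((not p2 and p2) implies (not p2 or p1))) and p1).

Tableau for the negation not Dia ((p1 implies ((not p2 and p2) implies (not p2 or p1))) and p1):
1. not Dia ((p1 implies ((not p2 and p2) implies (not p2 or p1))) and p1), w0
2. not ((p1 implies ((not p2 and p2) implies (not p2 or p1))) and p1), w0   [neg-Dia-rule on 1 via w0Rw0]
3. not p1, w0   [neg-and-rule on 2 (branches; this branch)]
Accessibility: w0Rw0
The negation has an open branch (countermodel exists).

No, not valid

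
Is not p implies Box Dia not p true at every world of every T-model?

Tableau for the negation not (not p implies Box Dia not p):
1. not (not p implies Box Dia not p), 0
2. not p, 0   [neg-implies-rule on 1]
3. not Box Dia not p, 0   [neg-implies-rule on 1]
4. not Dia not p, 1   [neg-Box-rule on 3: fresh world 1, 0R1]
5. p, 1   [neg-Dia-rule on 4 via 1R1]
Accessibility: 0R0, 0R1, 1R1
The negation has an open branch (countermodel exists).

Not valid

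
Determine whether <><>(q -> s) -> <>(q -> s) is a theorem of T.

Tableau for the negation ~(<><>(q -> s) -> <>(q -> s)):
1. ~(<><>(q -> s) -> <>(q -> s)), u
2. <><>(q -> s), u
3. ~<>(q -> s), u
4. ~(q -> s), u
5. q, u
6. ~s, u
7. <>(q -> s), v
8. ~(q -> s), v
9. q, v
10. ~s, v
11. q -> s, w
12. s, w
Accessibility: uRu, uRv, vRv, vRw, wRw
The negation has an open branch (countermodel exists).

Invalid (countermodel exists)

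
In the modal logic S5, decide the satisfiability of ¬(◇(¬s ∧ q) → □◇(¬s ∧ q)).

1. ¬(◇(¬s ∧ q) → □◇(¬s ∧ q)), w0
2. ◇(¬s ∧ q), w0
3. ¬□◇(¬s ∧ q), w0
4. ¬s ∧ q, w1
5. ¬s, w1
6. q, w1
7. ¬◇(¬s ∧ q), w2
8. ¬(¬s ∧ q), w0
9. ¬(¬s ∧ q), w1
10. ¬(¬s ∧ q), w2
11. ¬q, w0
12. ¬q, w1
Accessibility: w0Rw0, w0Rw1, w0Rw2, w1Rw0, w1Rw1, w1Rw2, w2Rw0, w2Rw1, w2Rw2
Branch closes: q and ¬q both at w1.
(One branch shown.) All branches close.

Unsatisfiable (every branch closes)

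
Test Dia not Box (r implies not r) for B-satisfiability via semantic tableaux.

1. Dia not Box (r implies not r), u
2. not Box (r implies not r), v
3. not (r implies not r), w
4. r, w
Accessibility: uRu, uRv, vRu, vRv, vRw, wRv, wRw

Satisfiable (open branch found)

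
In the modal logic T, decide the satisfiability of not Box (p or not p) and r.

Unsatisfiable

1. not Box (p or not p) and r, w0
2. not Box (p or not p), w0
3. r, w0
4. not (p or not p), w1
5. not p, w1
6. p, w1
Accessibility: w0Rw0, w0Rw1, w1Rw1
Branch closes: p and not p both at w1.
All branches of the tableau close; one closing branch shown above.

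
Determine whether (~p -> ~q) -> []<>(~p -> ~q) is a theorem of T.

Tableau for the negation ~((~p -> ~q) -> []<>(~p -> ~q)):
1. ~((~p -> ~q) -> []<>(~p -> ~q)), 0
2. ~p -> ~q, 0
3. ~[]<>(~p -> ~q), 0
4. ~q, 0
5. ~<>(~p -> ~q), 1
6. ~(~p -> ~q), 1
7. ~p, 1
8. q, 1
Accessibility: 0R0, 0R1, 1R1
The negation has an open branch (countermodel exists).

No, not valid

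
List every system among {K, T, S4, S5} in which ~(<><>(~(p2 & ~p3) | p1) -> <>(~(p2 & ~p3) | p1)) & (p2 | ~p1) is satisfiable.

S4-tableau for the formula:
1. ~(<><>(~(p2 & ~p3) | p1) -> <>(~(p2 & ~p3) | p1)) & (p2 | ~p1), u
2. ~(<><>(~(p2 & ~p3) | p1) -> <>(~(p2 & ~p3) | p1)), u
3. p2 | ~p1, u
4. <><>(~(p2 & ~p3) | p1), u
5. ~<>(~(p2 & ~p3) | p1), u
6. ~(~(p2 & ~p3) | p1), u
7. p2 & ~p3, u
8. ~p1, u
9. p2, u
10. ~p3, u
11. <>(~(p2 & ~p3) | p1), v
12. ~(~(p2 & ~p3) | p1), v
13. p2 & ~p3, v
14. ~p1, v
15. p2, v
16. ~p3, v
17. ~(p2 & ~p3) | p1, w
18. ~(~(p2 & ~p3) | p1), w
19. p2 & ~p3, w
20. ~p1, w
21. p2, w
22. ~p3, w
23. ~(p2 & ~p3), w
24. p3, w
Accessibility: uRu, uRv, uRw, vRv, vRw, wRw
Branch closes: p3 and ~p3 both at w.
Every branch closes (one shown): unsatisfiable in S4, hence also in S5 (every S5-frame is an S4-frame).
T-tableau for the formula:
1. ~(<><>(~(p2 & ~p3) | p1) -> <>(~(p2 & ~p3) | p1)) & (p2 | ~p1), u
2. ~(<><>(~(p2 & ~p3) | p1) -> <>(~(p2 & ~p3) | p1)), u
3. p2 | ~p1, u
4. <><>(~(p2 & ~p3) | p1), u
5. ~<>(~(p2 & ~p3) | p1), u
6. ~(~(p2 & ~p3) | p1), u
7. p2 & ~p3, u
8. ~p1, u
9. p2, u
10. ~p3, u
11. <>(~(p2 & ~p3) | p1), v
12. ~(~(p2 & ~p3) | p1), v
13. p2 & ~p3, v
14. ~p1, v
15. p2, v
16. ~p3, v
17. ~(p2 & ~p3) | p1, w
18. p1, w
Accessibility: uRu, uRv, vRv, vRw, wRw
Complete open branch: satisfiable in T, hence also in K (this T-model is also a K-model).

K, T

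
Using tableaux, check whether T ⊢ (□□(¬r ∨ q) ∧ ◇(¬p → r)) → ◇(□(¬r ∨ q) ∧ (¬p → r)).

Yes, valid

Tableau for the negation ¬((□□(¬r ∨ q) ∧ ◇(¬p → r)) → ◇(□(¬r ∨ q) ∧ (¬p → r))):
1. ¬((□□(¬r ∨ q) ∧ ◇(¬p → r)) → ◇(□(¬r ∨ q) ∧ (¬p → r))), w0
2. □□(¬r ∨ q) ∧ ◇(¬p → r), w0   [¬→-rule on 1]
3. ¬◇(□(¬r ∨ q) ∧ (¬p → r)), w0   [¬→-rule on 1]
4. □□(¬r ∨ q), w0   [∧-rule on 2]
5. ◇(¬p → r), w0   [∧-rule on 2]
6. ¬(□(¬r ∨ q) ∧ (¬p → r)), w0   [¬◇-rule on 3 via w0Rw0]
7. □(¬r ∨ q), w0   [□-rule on 4 via w0Rw0]
8. ¬r ∨ q, w0   [□-rule on 7 via w0Rw0]
9. ¬□(¬r ∨ q), w0   [¬∧-rule on 6 (branches; this branch)]
10. q, w0   [∨-rule on 8 (branches; this branch)]
11. ¬p → r, w1   [◇-rule on 5: fresh world w1, w0Rw1]
12. ¬(□(¬r ∨ q) ∧ (¬p → r)), w1   [¬◇-rule on 3 via w0Rw1]
13. □(¬r ∨ q), w1   [□-rule on 4 via w0Rw1]
14. ¬r ∨ q, w1   [□-rule on 7 via w0Rw1]
15. r, w1   [→-rule on 11 (branches; this branch)]
16. ¬□(¬r ∨ q), w1   [¬∧-rule on 12 (branches; this branch)]
17. q, w1   [∨-rule on 14 (branches; this branch)]
18. ¬(¬r ∨ q), w2   [¬□-rule on 9: fresh world w2, w0Rw2]
19. r, w2   [¬∨-rule on 18]
20. ¬q, w2   [¬∨-rule on 18]
21. ¬(□(¬r ∨ q) ∧ (¬p → r)), w2   [¬◇-rule on 3 via w0Rw2]
22. □(¬r ∨ q), w2   [□-rule on 4 via w0Rw2]
23. ¬r ∨ q, w2   [□-rule on 7 via w0Rw2]
24. ¬(¬p → r), w2   [¬∧-rule on 21 (branches; this branch)]
25. ¬p, w2   [¬→-rule on 24]
26. ¬r, w2   [¬→-rule on 24]
Accessibility: w0Rw0, w0Rw1, w0Rw2, w1Rw1, w2Rw2
Branch closes: r and ¬r both at w2.
All branches of the negation close; one closing branch shown above.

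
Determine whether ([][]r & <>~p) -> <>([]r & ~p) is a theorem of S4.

Tableau for the negation ~(([][]r & <>~p) -> <>([]r & ~p)):
1. ~(([][]r & <>~p) -> <>([]r & ~p)), 0
2. [][]r & <>~p, 0
3. ~<>([]r & ~p), 0
4. [][]r, 0
5. <>~p, 0
6. ~([]r & ~p), 0
7. []r, 0
8. r, 0
9. p, 0
10. ~p, 1
11. ~([]r & ~p), 1
12. []r, 1
13. r, 1
14. ~[]r, 1
15. ~r, 2
16. ~([]r & ~p), 2
17. []r, 2
18. r, 2
Accessibility: 0R0, 0R1, 0R2, 1R1, 1R2, 2R2
Branch closes: r and ~r both at 2.
Every branch of the negation's tableau closes; the branch above is one of them.

Yes, valid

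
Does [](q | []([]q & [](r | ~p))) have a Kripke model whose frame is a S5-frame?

Yes, satisfiable

1. [](q | []([]q & [](r | ~p))), 0
2. q | []([]q & [](r | ~p)), 0   [[]-rule on 1 via 0R0]
3. []([]q & [](r | ~p)), 0   [|-rule on 2 (branches; this branch)]
4. []q & [](r | ~p), 0   [[]-rule on 3 via 0R0]
5. []q, 0   [&-rule on 4]
6. [](r | ~p), 0   [&-rule on 4]
7. q, 0   [[]-rule on 5 via 0R0]
8. r | ~p, 0   [[]-rule on 6 via 0R0]
9. ~p, 0   [|-rule on 8 (branches; this branch)]
Accessibility: 0R0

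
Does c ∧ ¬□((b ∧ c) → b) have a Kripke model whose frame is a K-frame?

Unsatisfiable

1. c ∧ ¬□((b ∧ c) → b), 0
2. c, 0
3. ¬□((b ∧ c) → b), 0
4. ¬((b ∧ c) → b), 1
5. b ∧ c, 1
6. ¬b, 1
7. b, 1
8. c, 1
Accessibility: 0R1
Branch closes: b and ¬b both at 1.
Every branch closes; the branch above is one of them.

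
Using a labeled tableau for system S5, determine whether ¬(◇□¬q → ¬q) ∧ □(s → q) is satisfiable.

Unsatisfiable

1. ¬(◇□¬q → ¬q) ∧ □(s → q), w0
2. ¬(◇□¬q → ¬q), w0   [∧-rule on 1]
3. □(s → q), w0   [∧-rule on 1]
4. ◇□¬q, w0   [¬→-rule on 2]
5. q, w0   [¬→-rule on 2]
6. s → q, w0   [□-rule on 3 via w0Rw0]
7. □¬q, w1   [◇-rule on 4: fresh world w1, w0Rw1]
8. s → q, w1   [□-rule on 3 via w0Rw1]
9. ¬q, w0   [□-rule on 7 via w1Rw0]
Accessibility: w0Rw0, w0Rw1, w1Rw0, w1Rw1
Branch closes: q and ¬q both at w0.
All branches of the tableau close; one closing branch shown above.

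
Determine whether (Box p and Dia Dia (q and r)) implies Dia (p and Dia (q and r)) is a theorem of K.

Tableau for the negation not ((Box p and Dia Dia (q and r)) implies Dia (p and Dia (q and r))):
1. not ((Box p and Dia Dia (q and r)) implies Dia (p and Dia (q and r))), w0
2. Box p and Dia Dia (q and r), w0
3. not Dia (p and Dia (q and r)), w0
4. Box p, w0
5. Dia Dia (q and r), w0
6. Dia (q and r), w1
7. not (p and Dia (q and r)), w1
8. p, w1
9. not Dia (q and r), w1
10. q and r, w2
11. q, w2
12. r, w2
13. not (q and r), w2
14. not r, w2
Accessibility: w0Rw1, w1Rw2
Branch closes: r and not r both at w2.
Every branch of the negation's tableau closes; the branch above is one of them.

Valid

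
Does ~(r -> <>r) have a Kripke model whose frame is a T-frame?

1. ~(r -> <>r), 0
2. r, 0
3. ~<>r, 0
4. ~r, 0
Accessibility: 0R0
Branch closes: r and ~r both at 0.
(One branch shown.) All branches close.

Unsatisfiable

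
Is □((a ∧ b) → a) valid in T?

Tableau for the negation ¬□((a ∧ b) → a):
1. ¬□((a ∧ b) → a), u
2. ¬((a ∧ b) → a), v
3. a ∧ b, v
4. ¬a, v
5. a, v
6. b, v
Accessibility: uRu, uRv, vRv
Branch closes: a and ¬a both at v.
All branches of the negation close; one closing branch shown above.

Valid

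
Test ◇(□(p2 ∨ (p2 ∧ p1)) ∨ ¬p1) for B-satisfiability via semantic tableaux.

1. ◇(□(p2 ∨ (p2 ∧ p1)) ∨ ¬p1), u
2. □(p2 ∨ (p2 ∧ p1)) ∨ ¬p1, v   [◇-rule on 1: fresh world v, uRv]
3. ¬p1, v   [∨-rule on 2 (branches; this branch)]
Accessibility: uRu, uRv, vRu, vRv

Satisfiable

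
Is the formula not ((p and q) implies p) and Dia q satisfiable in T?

No, unsatisfiable

1. not ((p and q) implies p) and Dia q, 0
2. not ((p and q) implies p), 0   [and-rule on 1]
3. Dia q, 0   [and-rule on 1]
4. p and q, 0   [neg-implies-rule on 2]
5. not p, 0   [neg-implies-rule on 2]
6. p, 0   [and-rule on 4]
7. q, 0   [and-rule on 4]
Accessibility: 0R0
Branch closes: p and not p both at 0.
All branches of the tableau close; one closing branch shown above.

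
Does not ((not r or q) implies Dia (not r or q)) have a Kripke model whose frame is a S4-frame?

No, unsatisfiable

1. not ((not r or q) implies Dia (not r or q)), 0
2. not r or q, 0
3. not Dia (not r or q), 0
4. not (not r or q), 0
5. r, 0
6. not q, 0
7. q, 0
Accessibility: 0R0
Branch closes: q and not q both at 0.
All branches of the tableau close; one closing branch shown above.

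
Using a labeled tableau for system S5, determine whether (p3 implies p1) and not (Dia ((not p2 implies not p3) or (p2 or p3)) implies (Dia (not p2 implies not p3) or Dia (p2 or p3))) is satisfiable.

1. (p3 implies p1) and not (Dia ((not p2 implies not p3) or (p2 or p3)) implies (Dia (not p2 implies not p3) or Dia (p2 or p3))), w0
2. p3 implies p1, w0
3. not (Dia ((not p2 implies not p3) or (p2 or p3)) implies (Dia (not p2 implies not p3) or Dia (p2 or p3))), w0
4. Dia ((not p2 implies not p3) or (p2 or p3)), w0
5. not (Dia (not p2 implies not p3) or Dia (p2 or p3)), w0
6. not Dia (not p2 implies not p3), w0
7. not Dia (p2 or p3), w0
8. not (not p2 implies not p3), w0
9. not p2, w0
10. p3, w0
11. not (p2 or p3), w0
12. not p3, w0
Accessibility: w0Rw0
Branch closes: p3 and not p3 both at w0.
(One branch shown.) All branches close.

Unsatisfiable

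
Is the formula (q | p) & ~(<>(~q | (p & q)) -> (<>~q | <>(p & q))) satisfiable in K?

1. (q | p) & ~(<>(~q | (p & q)) -> (<>~q | <>(p & q))), u
2. q | p, u
3. ~(<>(~q | (p & q)) -> (<>~q | <>(p & q))), u
4. <>(~q | (p & q)), u
5. ~(<>~q | <>(p & q)), u
6. ~<>~q, u
7. ~<>(p & q), u
8. p, u
9. ~q | (p & q), v
10. q, v
11. ~(p & q), v
12. p & q, v
13. p, v
14. ~q, v
Accessibility: uRv
Branch closes: q and ~q both at v.
Every branch closes; the branch above is one of them.

Unsatisfiable (every branch closes)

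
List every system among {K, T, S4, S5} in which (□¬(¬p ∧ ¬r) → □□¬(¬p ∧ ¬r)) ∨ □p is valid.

S4-tableau for the negation ¬((□¬(¬p ∧ ¬r) → □□¬(¬p ∧ ¬r)) ∨ □p):
1. ¬((□¬(¬p ∧ ¬r) → □□¬(¬p ∧ ¬r)) ∨ □p), w0
2. ¬(□¬(¬p ∧ ¬r) → □□¬(¬p ∧ ¬r)), w0   [¬∨-rule on 1]
3. ¬□p, w0   [¬∨-rule on 1]
4. □¬(¬p ∧ ¬r), w0   [¬→-rule on 2]
5. ¬□□¬(¬p ∧ ¬r), w0   [¬→-rule on 2]
6. ¬(¬p ∧ ¬r), w0   [□-rule on 4 via w0Rw0]
7. r, w0   [¬∧-rule on 6 (branches; this branch)]
8. ¬p, w1   [¬□-rule on 3: fresh world w1, w0Rw1]
9. ¬(¬p ∧ ¬r), w1   [□-rule on 4 via w0Rw1]
10. r, w1   [¬∧-rule on 9 (branches; this branch)]
11. ¬□¬(¬p ∧ ¬r), w2   [¬□-rule on 5: fresh world w2, w0Rw2]
12. ¬(¬p ∧ ¬r), w2   [□-rule on 4 via w0Rw2]
13. r, w2   [¬∧-rule on 12 (branches; this branch)]
14. ¬p ∧ ¬r, w3   [¬□-rule on 11: fresh world w3, w2Rw3]
15. ¬p, w3   [∧-rule on 14]
16. ¬r, w3   [∧-rule on 14]
17. ¬(¬p ∧ ¬r), w3   [□-rule on 4 via w0Rw3]
18. r, w3   [¬∧-rule on 17 (branches; this branch)]
Accessibility: w0Rw0, w0Rw1, w0Rw2, w0Rw3, w1Rw1, w2Rw2, w2Rw3, w3Rw3
Branch closes: r and ¬r both at w3.
Every branch closes (one shown): valid in S4, hence also in S5 (every theorem of S4 is a theorem of S5).
T-tableau for the negation ¬((□¬(¬p ∧ ¬r) → □□¬(¬p ∧ ¬r)) ∨ □p):
1. ¬((□¬(¬p ∧ ¬r) → □□¬(¬p ∧ ¬r)) ∨ □p), w0
2. ¬(□¬(¬p ∧ ¬r) → □□¬(¬p ∧ ¬r)), w0   [¬∨-rule on 1]
3. ¬□p, w0   [¬∨-rule on 1]
4. □¬(¬p ∧ ¬r), w0   [¬→-rule on 2]
5. ¬□□¬(¬p ∧ ¬r), w0   [¬→-rule on 2]
6. ¬(¬p ∧ ¬r), w0   [□-rule on 4 via w0Rw0]
7. r, w0   [¬∧-rule on 6 (branches; this branch)]
8. ¬p, w1   [¬□-rule on 3: fresh world w1, w0Rw1]
9. ¬(¬p ∧ ¬r), w1   [□-rule on 4 via w0Rw1]
10. r, w1   [¬∧-rule on 9 (branches; this branch)]
11. ¬□¬(¬p ∧ ¬r), w2   [¬□-rule on 5: fresh world w2, w0Rw2]
12. ¬(¬p ∧ ¬r), w2   [□-rule on 4 via w0Rw2]
13. r, w2   [¬∧-rule on 12 (branches; this branch)]
14. ¬p ∧ ¬r, w3   [¬□-rule on 11: fresh world w3, w2Rw3]
15. ¬p, w3   [∧-rule on 14]
16. ¬r, w3   [∧-rule on 14]
Accessibility: w0Rw0, w0Rw1, w0Rw2, w1Rw1, w2Rw2, w2Rw3, w3Rw3
Complete open branch: countermodel on a T-frame, so not valid in T, nor in K (the same frame is also a K-frame).

S4, S5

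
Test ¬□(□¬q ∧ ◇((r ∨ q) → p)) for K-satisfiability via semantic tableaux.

1. ¬□(□¬q ∧ ◇((r ∨ q) → p)), w0
2. ¬(□¬q ∧ ◇((r ∨ q) → p)), w1
3. ¬◇((r ∨ q) → p), w1
Accessibility: w0Rw1

Yes, satisfiable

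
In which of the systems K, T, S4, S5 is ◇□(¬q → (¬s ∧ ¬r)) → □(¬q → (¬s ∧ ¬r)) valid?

S5-tableau for the negation ¬(◇□(¬q → (¬s ∧ ¬r)) → □(¬q → (¬s ∧ ¬r))):
1. ¬(◇□(¬q → (¬s ∧ ¬r)) → □(¬q → (¬s ∧ ¬r))), w0
2. ◇□(¬q → (¬s ∧ ¬r)), w0
3. ¬□(¬q → (¬s ∧ ¬r)), w0
4. □(¬q → (¬s ∧ ¬r)), w1
5. ¬q → (¬s ∧ ¬r), w0
6. ¬q → (¬s ∧ ¬r), w1
7. ¬s ∧ ¬r, w0
8. ¬s, w0
9. ¬r, w0
10. ¬s ∧ ¬r, w1
11. ¬s, w1
12. ¬r, w1
13. ¬(¬q → (¬s ∧ ¬r)), w2
14. ¬q, w2
15. ¬(¬s ∧ ¬r), w2
16. ¬q → (¬s ∧ ¬r), w2
17. r, w2
18. ¬s ∧ ¬r, w2
19. ¬s, w2
20. ¬r, w2
Accessibility: w0Rw0, w0Rw1, w0Rw2, w1Rw0, w1Rw1, w1Rw2, w2Rw0, w2Rw1, w2Rw2
Branch closes: r and ¬r both at w2.
Every branch closes (one shown): valid in S5.
S4-tableau for the negation ¬(◇□(¬q → (¬s ∧ ¬r)) → □(¬q → (¬s ∧ ¬r))):
1. ¬(◇□(¬q → (¬s ∧ ¬r)) → □(¬q → (¬s ∧ ¬r))), w0
2. ◇□(¬q → (¬s ∧ ¬r)), w0
3. ¬□(¬q → (¬s ∧ ¬r)), w0
4. □(¬q → (¬s ∧ ¬r)), w1
5. ¬q → (¬s ∧ ¬r), w1
6. ¬s ∧ ¬r, w1
7. ¬s, w1
8. ¬r, w1
9. ¬(¬q → (¬s ∧ ¬r)), w2
10. ¬q, w2
11. ¬(¬s ∧ ¬r), w2
12. r, w2
Accessibility: w0Rw0, w0Rw1, w0Rw2, w1Rw1, w2Rw2
Complete open branch: countermodel on an S4-frame, so not valid in S4, nor in K, T (the same frame is also a K-frame and a T-frame).

S5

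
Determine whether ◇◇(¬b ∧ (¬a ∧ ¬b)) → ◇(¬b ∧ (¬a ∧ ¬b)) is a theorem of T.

Tableau for the negation ¬(◇◇(¬b ∧ (¬a ∧ ¬b)) → ◇(¬b ∧ (¬a ∧ ¬b))):
1. ¬(◇◇(¬b ∧ (¬a ∧ ¬b)) → ◇(¬b ∧ (¬a ∧ ¬b))), w0
2. ◇◇(¬b ∧ (¬a ∧ ¬b)), w0   [¬→-rule on 1]
3. ¬◇(¬b ∧ (¬a ∧ ¬b)), w0   [¬→-rule on 1]
4. ¬(¬b ∧ (¬a ∧ ¬b)), w0   [¬◇-rule on 3 via w0Rw0]
5. ¬(¬a ∧ ¬b), w0   [¬∧-rule on 4 (branches; this branch)]
6. b, w0   [¬∧-rule on 5 (branches; this branch)]
7. ◇(¬b ∧ (¬a ∧ ¬b)), w1   [◇-rule on 2: fresh world w1, w0Rw1]
8. ¬(¬b ∧ (¬a ∧ ¬b)), w1   [¬◇-rule on 3 via w0Rw1]
9. ¬(¬a ∧ ¬b), w1   [¬∧-rule on 8 (branches; this branch)]
10. b, w1   [¬∧-rule on 9 (branches; this branch)]
11. ¬b ∧ (¬a ∧ ¬b), w2   [◇-rule on 7: fresh world w2, w1Rw2]
12. ¬b, w2   [∧-rule on 11]
13. ¬a ∧ ¬b, w2   [∧-rule on 11]
14. ¬a, w2   [∧-rule on 13]
Accessibility: w0Rw0, w0Rw1, w1Rw1, w1Rw2, w2Rw2
The negation has an open branch (countermodel exists).

Invalid (countermodel exists)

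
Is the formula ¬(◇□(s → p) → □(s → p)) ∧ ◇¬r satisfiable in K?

Satisfiable (open branch found)

1. ¬(◇□(s → p) → □(s → p)) ∧ ◇¬r, w0
2. ¬(◇□(s → p) → □(s → p)), w0
3. ◇¬r, w0
4. ◇□(s → p), w0
5. ¬□(s → p), w0
6. ¬r, w1
7. □(s → p), w2
8. ¬(s → p), w3
9. s, w3
10. ¬p, w3
Accessibility: w0Rw1, w0Rw2, w0Rw3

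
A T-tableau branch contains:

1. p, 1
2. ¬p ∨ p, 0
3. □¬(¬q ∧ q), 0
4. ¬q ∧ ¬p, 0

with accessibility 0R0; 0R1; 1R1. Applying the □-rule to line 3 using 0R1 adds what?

¬(¬q ∧ q), 1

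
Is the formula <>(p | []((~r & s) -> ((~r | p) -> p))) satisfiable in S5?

1. <>(p | []((~r & s) -> ((~r | p) -> p))), w0
2. p | []((~r & s) -> ((~r | p) -> p)), w1   [<>-rule on 1: fresh world w1, w0Rw1]
3. []((~r & s) -> ((~r | p) -> p)), w1   [|-rule on 2 (branches; this branch)]
4. (~r & s) -> ((~r | p) -> p), w0   [[]-rule on 3 via w1Rw0]
5. (~r & s) -> ((~r | p) -> p), w1   [[]-rule on 3 via w1Rw1]
6. (~r | p) -> p, w0   [->-rule on 4 (branches; this branch)]
7. (~r | p) -> p, w1   [->-rule on 5 (branches; this branch)]
8. p, w0   [->-rule on 6 (branches; this branch)]
9. p, w1   [->-rule on 7 (branches; this branch)]
Accessibility: w0Rw0, w0Rw1, w1Rw0, w1Rw1

Yes, satisfiable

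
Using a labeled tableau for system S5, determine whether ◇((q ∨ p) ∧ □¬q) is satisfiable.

1. ◇((q ∨ p) ∧ □¬q), u
2. (q ∨ p) ∧ □¬q, v
3. q ∨ p, v
4. □¬q, v
5. ¬q, u
6. ¬q, v
7. p, v
Accessibility: uRu, uRv, vRu, vRv

Satisfiable (open branch found)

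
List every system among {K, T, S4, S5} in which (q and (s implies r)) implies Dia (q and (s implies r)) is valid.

T, S4, S5

K-tableau for the negation not ((q and (s implies r)) implies Dia (q and (s implies r))):
1. not ((q and (s implies r)) implies Dia (q and (s implies r))), 0
2. q and (s implies r), 0
3. not Dia (q and (s implies r)), 0
4. q, 0
5. s implies r, 0
6. r, 0
Complete open branch: countermodel on a K-frame, so not valid in K.
T-tableau for the negation not ((q and (s implies r)) implies Dia (q and (s implies r))):
1. not ((q and (s implies r)) implies Dia (q and (s implies r))), 0
2. q and (s implies r), 0
3. not Dia (q and (s implies r)), 0
4. q, 0
5. s implies r, 0
6. not (q and (s implies r)), 0
7. r, 0
8. not (s implies r), 0
9. s, 0
10. not r, 0
Accessibility: 0R0
Branch closes: r and not r both at 0.
Every branch closes (one shown): valid in T, hence also in S4, S5 (every theorem of T is a theorem of S4 and S5).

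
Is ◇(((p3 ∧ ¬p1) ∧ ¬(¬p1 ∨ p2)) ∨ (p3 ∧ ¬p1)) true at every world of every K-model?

Invalid (countermodel exists)

Tableau for the negation ¬◇(((p3 ∧ ¬p1) ∧ ¬(¬p1 ∨ p2)) ∨ (p3 ∧ ¬p1)):
1. ¬◇(((p3 ∧ ¬p1) ∧ ¬(¬p1 ∨ p2)) ∨ (p3 ∧ ¬p1)), w0
The negation has an open branch (countermodel exists).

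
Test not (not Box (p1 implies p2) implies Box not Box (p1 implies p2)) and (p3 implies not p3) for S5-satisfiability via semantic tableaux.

Unsatisfiable (every branch closes)

1. not (not Box (p1 implies p2) implies Box not Box (p1 implies p2)) and (p3 implies not p3), u
2. not (not Box (p1 implies p2) implies Box not Box (p1 implies p2)), u   [and-rule on 1]
3. p3 implies not p3, u   [and-rule on 1]
4. not Box (p1 implies p2), u   [neg-implies-rule on 2]
5. not Box not Box (p1 implies p2), u   [neg-implies-rule on 2]
6. not p3, u   [implies-rule on 3 (branches; this branch)]
7. not (p1 implies p2), v   [neg-Box-rule on 4: fresh world v, uRv]
8. p1, v   [neg-implies-rule on 7]
9. not p2, v   [neg-implies-rule on 7]
10. Box (p1 implies p2), w   [neg-Box-rule on 5: fresh world w, uRw]
11. p1 implies p2, u   [Box-rule on 10 via wRu]
12. p1 implies p2, v   [Box-rule on 10 via wRv]
13. p1 implies p2, w   [Box-rule on 10 via wRw]
14. p2, u   [implies-rule on 11 (branches; this branch)]
15. p2, v   [implies-rule on 12 (branches; this branch)]
Accessibility: uRu, uRv, uRw, vRu, vRv, vRw, wRu, wRv, wRw
Branch closes: p2 and not p2 both at v.
(One branch shown.) All branches close.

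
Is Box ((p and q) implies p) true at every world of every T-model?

Tableau for the negation not Box ((p and q) implies p):
1. not Box ((p and q) implies p), u
2. not ((p and q) implies p), v   [neg-Box-rule on 1: fresh world v, uRv]
3. p and q, v   [neg-implies-rule on 2]
4. not p, v   [neg-implies-rule on 2]
5. p, v   [and-rule on 3]
6. q, v   [and-rule on 3]
Accessibility: uRu, uRv, vRv
Branch closes: p and not p both at v.
All branches of the negation close; one closing branch shown above.

Valid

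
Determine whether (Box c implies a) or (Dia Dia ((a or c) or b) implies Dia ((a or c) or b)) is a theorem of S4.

Yes, valid

Tableau for the negation not ((Box c implies a) or (Dia Dia ((a or c) or b) implies Dia ((a or c) or b))):
1. not ((Box c implies a) or (Dia Dia ((a or c) or b) implies Dia ((a or c) or b))), w0
2. not (Box c implies a), w0
3. not (Dia Dia ((a or c) or b) implies Dia ((a or c) or b)), w0
4. Box c, w0
5. not a, w0
6. Dia Dia ((a or c) or b), w0
7. not Dia ((a or c) or b), w0
8. c, w0
9. not ((a or c) or b), w0
10. not (a or c), w0
11. not b, w0
12. not c, w0
Accessibility: w0Rw0
Branch closes: c and not c both at w0.
All branches of the negation close; one closing branch shown above.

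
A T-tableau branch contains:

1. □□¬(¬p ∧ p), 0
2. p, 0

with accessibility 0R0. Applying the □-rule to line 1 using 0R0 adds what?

□¬(¬p ∧ p), 0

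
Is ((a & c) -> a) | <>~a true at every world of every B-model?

Valid

Tableau for the negation ~(((a & c) -> a) | <>~a):
1. ~(((a & c) -> a) | <>~a), u
2. ~((a & c) -> a), u
3. ~<>~a, u
4. a & c, u
5. ~a, u
6. a, u
7. c, u
Accessibility: uRu
Branch closes: a and ~a both at u.
Every branch of the negation's tableau closes; the branch above is one of them.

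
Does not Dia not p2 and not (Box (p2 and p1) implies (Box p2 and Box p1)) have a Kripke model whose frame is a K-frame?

Unsatisfiable

1. not Dia not p2 and not (Box (p2 and p1) implies (Box p2 and Box p1)), 0
2. not Dia not p2, 0   [and-rule on 1]
3. not (Box (p2 and p1) implies (Box p2 and Box p1)), 0   [and-rule on 1]
4. Box (p2 and p1), 0   [neg-implies-rule on 3]
5. not (Box p2 and Box p1), 0   [neg-implies-rule on 3]
6. not Box p1, 0   [neg-and-rule on 5 (branches; this branch)]
7. not p1, 1   [neg-Box-rule on 6: fresh world 1, 0R1]
8. p2, 1   [neg-Dia-rule on 2 via 0R1]
9. p2 and p1, 1   [Box-rule on 4 via 0R1]
10. p1, 1   [and-rule on 9]
Accessibility: 0R1
Branch closes: p1 and not p1 both at 1.
All branches of the tableau close; one closing branch shown above.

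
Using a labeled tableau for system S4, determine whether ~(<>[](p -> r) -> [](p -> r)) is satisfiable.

Yes, satisfiable

1. ~(<>[](p -> r) -> [](p -> r)), w0
2. <>[](p -> r), w0
3. ~[](p -> r), w0
4. [](p -> r), w1
5. p -> r, w1
6. r, w1
7. ~(p -> r), w2
8. p, w2
9. ~r, w2
Accessibility: w0Rw0, w0Rw1, w0Rw2, w1Rw1, w2Rw2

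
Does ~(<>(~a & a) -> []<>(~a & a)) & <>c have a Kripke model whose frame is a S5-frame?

1. ~(<>(~a & a) -> []<>(~a & a)) & <>c, 0
2. ~(<>(~a & a) -> []<>(~a & a)), 0
3. <>c, 0
4. <>(~a & a), 0
5. ~[]<>(~a & a), 0
6. c, 1
7. ~a & a, 2
8. ~a, 2
9. a, 2
Accessibility: 0R0, 0R1, 0R2, 1R0, 1R1, 1R2, 2R0, 2R1, 2R2
Branch closes: a and ~a both at 2.
All branches of the tableau close; one closing branch shown above.

Unsatisfiable (every branch closes)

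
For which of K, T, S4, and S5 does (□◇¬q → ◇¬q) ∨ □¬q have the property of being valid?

K-tableau for the negation ¬((□◇¬q → ◇¬q) ∨ □¬q):
1. ¬((□◇¬q → ◇¬q) ∨ □¬q), w0
2. ¬(□◇¬q → ◇¬q), w0
3. ¬□¬q, w0
4. □◇¬q, w0
5. ¬◇¬q, w0
6. q, w1
7. ◇¬q, w1
8. ¬q, w2
Accessibility: w0Rw1, w1Rw2
Complete open branch: countermodel on a K-frame, so not valid in K.
T-tableau for the negation ¬((□◇¬q → ◇¬q) ∨ □¬q):
1. ¬((□◇¬q → ◇¬q) ∨ □¬q), w0
2. ¬(□◇¬q → ◇¬q), w0
3. ¬□¬q, w0
4. □◇¬q, w0
5. ¬◇¬q, w0
6. ◇¬q, w0
7. q, w0
8. q, w1
9. ◇¬q, w1
10. ¬q, w2
11. ◇¬q, w2
12. q, w2
Accessibility: w0Rw0, w0Rw1, w0Rw2, w1Rw1, w2Rw2
Branch closes: q and ¬q both at w2.
Every branch closes (one shown): valid in T, hence also in S4, S5 (every theorem of T is a theorem of S4 and S5).

T, S4, S5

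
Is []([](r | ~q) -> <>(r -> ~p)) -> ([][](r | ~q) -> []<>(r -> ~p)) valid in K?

Tableau for the negation ~([]([](r | ~q) -> <>(r -> ~p)) -> ([][](r | ~q) -> []<>(r -> ~p))):
1. ~([]([](r | ~q) -> <>(r -> ~p)) -> ([][](r | ~q) -> []<>(r -> ~p))), 0
2. []([](r | ~q) -> <>(r -> ~p)), 0
3. ~([][](r | ~q) -> []<>(r -> ~p)), 0
4. [][](r | ~q), 0
5. ~[]<>(r -> ~p), 0
6. ~<>(r -> ~p), 1
7. [](r | ~q) -> <>(r -> ~p), 1
8. [](r | ~q), 1
9. <>(r -> ~p), 1
10. r -> ~p, 2
11. ~(r -> ~p), 2
12. r, 2
13. p, 2
14. r | ~q, 2
15. ~p, 2
Accessibility: 0R1, 1R2
Branch closes: p and ~p both at 2.
Every branch of the negation's tableau closes; the branch above is one of them.

Yes, valid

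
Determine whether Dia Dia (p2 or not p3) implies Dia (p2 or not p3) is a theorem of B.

Tableau for the negation not (Dia Dia (p2 or not p3) implies Dia (p2 or not p3)):
1. not (Dia Dia (p2 or not p3) implies Dia (p2 or not p3)), 0
2. Dia Dia (p2 or not p3), 0   [neg-implies-rule on 1]
3. not Dia (p2 or not p3), 0   [neg-implies-rule on 1]
4. not (p2 or not p3), 0   [neg-Dia-rule on 3 via 0R0]
5. not p2, 0   [neg-or-rule on 4]
6. p3, 0   [neg-or-rule on 4]
7. Dia (p2 or not p3), 1   [Dia-rule on 2: fresh world 1, 0R1]
8. not (p2 or not p3), 1   [neg-Dia-rule on 3 via 0R1]
9. not p2, 1   [neg-or-rule on 8]
10. p3, 1   [neg-or-rule on 8]
11. p2 or not p3, 2   [Dia-rule on 7: fresh world 2, 1R2]
12. not p3, 2   [or-rule on 11 (branches; this branch)]
Accessibility: 0R0, 0R1, 1R0, 1R1, 1R2, 2R1, 2R2
The negation has an open branch (countermodel exists).

Not valid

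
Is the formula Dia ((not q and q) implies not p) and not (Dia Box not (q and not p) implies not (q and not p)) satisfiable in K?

1. Dia ((not q and q) implies not p) and not (Dia Box not (q and not p) implies not (q and not p)), 0
2. Dia ((not q and q) implies not p), 0
3. not (Dia Box not (q and not p) implies not (q and not p)), 0
4. Dia Box not (q and not p), 0
5. q and not p, 0
6. q, 0
7. not p, 0
8. (not q and q) implies not p, 1
9. not p, 1
10. Box not (q and not p), 2
Accessibility: 0R1, 0R2

Yes, satisfiable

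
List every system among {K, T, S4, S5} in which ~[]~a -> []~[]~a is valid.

S5

S5-tableau for the negation ~(~[]~a -> []~[]~a):
1. ~(~[]~a -> []~[]~a), u
2. ~[]~a, u   [~->-rule on 1]
3. ~[]~[]~a, u   [~->-rule on 1]
4. a, v   [~[]-rule on 2: fresh world v, uRv]
5. []~a, w   [~[]-rule on 3: fresh world w, uRw]
6. ~a, u   [[]-rule on 5 via wRu]
7. ~a, v   [[]-rule on 5 via wRv]
Accessibility: uRu, uRv, uRw, vRu, vRv, vRw, wRu, wRv, wRw
Branch closes: a and ~a both at v.
Every branch closes (one shown): valid in S5.
S4-tableau for the negation ~(~[]~a -> []~[]~a):
1. ~(~[]~a -> []~[]~a), u
2. ~[]~a, u   [~->-rule on 1]
3. ~[]~[]~a, u   [~->-rule on 1]
4. a, v   [~[]-rule on 2: fresh world v, uRv]
5. []~a, w   [~[]-rule on 3: fresh world w, uRw]
6. ~a, w   [[]-rule on 5 via wRw]
Accessibility: uRu, uRv, uRw, vRv, wRw
Complete open branch: countermodel on an S4-frame, so not valid in S4, nor in K, T (the same frame is also a K-frame and a T-frame).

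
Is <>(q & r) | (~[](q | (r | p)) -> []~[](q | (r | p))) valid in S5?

Tableau for the negation ~(<>(q & r) | (~[](q | (r | p)) -> []~[](q | (r | p)))):
1. ~(<>(q & r) | (~[](q | (r | p)) -> []~[](q | (r | p)))), w0
2. ~<>(q & r), w0
3. ~(~[](q | (r | p)) -> []~[](q | (r | p))), w0
4. ~[](q | (r | p)), w0
5. ~[]~[](q | (r | p)), w0
6. ~(q & r), w0
7. ~r, w0
8. ~(q | (r | p)), w1
9. ~q, w1
10. ~(r | p), w1
11. ~r, w1
12. ~p, w1
13. ~(q & r), w1
14. [](q | (r | p)), w2
15. ~(q & r), w2
16. q | (r | p), w0
17. q | (r | p), w1
18. q | (r | p), w2
19. ~r, w2
20. r | p, w0
21. r | p, w1
22. r | p, w2
23. p, w0
24. p, w1
Accessibility: w0Rw0, w0Rw1, w0Rw2, w1Rw0, w1Rw1, w1Rw2, w2Rw0, w2Rw1, w2Rw2
Branch closes: p and ~p both at w1.
Every branch of the negation's tableau closes; the branch above is one of them.

Yes, valid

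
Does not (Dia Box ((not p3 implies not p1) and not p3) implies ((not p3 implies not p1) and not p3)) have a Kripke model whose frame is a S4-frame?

1. not (Dia Box ((not p3 implies not p1) and not p3) implies ((not p3 implies not p1) and not p3)), w0
2. Dia Box ((not p3 implies not p1) and not p3), w0
3. not ((not p3 implies not p1) and not p3), w0
4. p3, w0
5. Box ((not p3 implies not p1) and not p3), w1
6. (not p3 implies not p1) and not p3, w1
7. not p3 implies not p1, w1
8. not p3, w1
9. not p1, w1
Accessibility: w0Rw0, w0Rw1, w1Rw1

Satisfiable (open branch found)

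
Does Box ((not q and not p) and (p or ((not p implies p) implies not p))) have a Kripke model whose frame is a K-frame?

Yes, satisfiable

1. Box ((not q and not p) and (p or ((not p implies p) implies not p))), u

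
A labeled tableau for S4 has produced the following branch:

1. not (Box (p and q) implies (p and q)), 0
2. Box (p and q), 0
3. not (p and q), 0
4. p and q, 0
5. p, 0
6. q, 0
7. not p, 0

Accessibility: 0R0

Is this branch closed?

Yes, closed

Both p and not p appear at 0.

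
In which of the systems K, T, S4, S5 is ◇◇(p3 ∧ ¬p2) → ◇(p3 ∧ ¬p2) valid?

T-tableau for the negation ¬(◇◇(p3 ∧ ¬p2) → ◇(p3 ∧ ¬p2)):
1. ¬(◇◇(p3 ∧ ¬p2) → ◇(p3 ∧ ¬p2)), w0
2. ◇◇(p3 ∧ ¬p2), w0   [¬→-rule on 1]
3. ¬◇(p3 ∧ ¬p2), w0   [¬→-rule on 1]
4. ¬(p3 ∧ ¬p2), w0   [¬◇-rule on 3 via w0Rw0]
5. p2, w0   [¬∧-rule on 4 (branches; this branch)]
6. ◇(p3 ∧ ¬p2), w1   [◇-rule on 2: fresh world w1, w0Rw1]
7. ¬(p3 ∧ ¬p2), w1   [¬◇-rule on 3 via w0Rw1]
8. p2, w1   [¬∧-rule on 7 (branches; this branch)]
9. p3 ∧ ¬p2, w2   [◇-rule on 6: fresh world w2, w1Rw2]
10. p3, w2   [∧-rule on 9]
11. ¬p2, w2   [∧-rule on 9]
Accessibility: w0Rw0, w0Rw1, w1Rw1, w1Rw2, w2Rw2
Complete open branch: countermodel on a T-frame, so not valid in T, nor in K (the same frame is also a K-frame).
S4-tableau for the negation ¬(◇◇(p3 ∧ ¬p2) → ◇(p3 ∧ ¬p2)):
1. ¬(◇◇(p3 ∧ ¬p2) → ◇(p3 ∧ ¬p2)), w0
2. ◇◇(p3 ∧ ¬p2), w0   [¬→-rule on 1]
3. ¬◇(p3 ∧ ¬p2), w0   [¬→-rule on 1]
4. ¬(p3 ∧ ¬p2), w0   [¬◇-rule on 3 via w0Rw0]
5. p2, w0   [¬∧-rule on 4 (branches; this branch)]
6. ◇(p3 ∧ ¬p2), w1   [◇-rule on 2: fresh world w1, w0Rw1]
7. ¬(p3 ∧ ¬p2), w1   [¬◇-rule on 3 via w0Rw1]
8. p2, w1   [¬∧-rule on 7 (branches; this branch)]
9. p3 ∧ ¬p2, w2   [◇-rule on 6: fresh world w2, w1Rw2]
10. p3, w2   [∧-rule on 9]
11. ¬p2, w2   [∧-rule on 9]
12. ¬(p3 ∧ ¬p2), w2   [¬◇-rule on 3 via w0Rw2]
13. p2, w2   [¬∧-rule on 12 (branches; this branch)]
Accessibility: w0Rw0, w0Rw1, w0Rw2, w1Rw1, w1Rw2, w2Rw2
Branch closes: p2 and ¬p2 both at w2.
Every branch closes (one shown): valid in S4, hence also in S5 (every theorem of S4 is a theorem of S5).

S4, S5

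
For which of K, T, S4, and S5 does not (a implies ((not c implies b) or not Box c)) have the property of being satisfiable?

T-tableau for the formula:
1. not (a implies ((not c implies b) or not Box c)), u
2. a, u
3. not ((not c implies b) or not Box c), u
4. not (not c implies b), u
5. Box c, u
6. not c, u
7. not b, u
8. c, u
Accessibility: uRu
Branch closes: c and not c both at u.
Every branch closes (one shown): unsatisfiable in T, hence also in S4, S5 (every S4/S5-frame is a T-frame).
K-tableau for the formula:
1. not (a implies ((not c implies b) or not Box c)), u
2. a, u
3. not ((not c implies b) or not Box c), u
4. not (not c implies b), u
5. Box c, u
6. not c, u
7. not b, u
Complete open branch: satisfiable in K.

K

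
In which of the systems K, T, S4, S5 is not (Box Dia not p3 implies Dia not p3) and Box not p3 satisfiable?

K-tableau for the formula:
1. not (Box Dia not p3 implies Dia not p3) and Box not p3, 0
2. not (Box Dia not p3 implies Dia not p3), 0   [and-rule on 1]
3. Box not p3, 0   [and-rule on 1]
4. Box Dia not p3, 0   [neg-implies-rule on 2]
5. not Dia not p3, 0   [neg-implies-rule on 2]
Complete open branch: satisfiable in K.
T-tableau for the formula:
1. not (Box Dia not p3 implies Dia not p3) and Box not p3, 0
2. not (Box Dia not p3 implies Dia not p3), 0   [and-rule on 1]
3. Box not p3, 0   [and-rule on 1]
4. Box Dia not p3, 0   [neg-implies-rule on 2]
5. not Dia not p3, 0   [neg-implies-rule on 2]
6. not p3, 0   [Box-rule on 3 via 0R0]
7. Dia not p3, 0   [Box-rule on 4 via 0R0]
8. p3, 0   [neg-Dia-rule on 5 via 0R0]
Accessibility: 0R0
Branch closes: p3 and not p3 both at 0.
Every branch closes (one shown): unsatisfiable in T, hence also in S4, S5 (every S4/S5-frame is a T-frame).

K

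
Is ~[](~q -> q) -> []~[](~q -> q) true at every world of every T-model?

No, not valid

Tableau for the negation ~(~[](~q -> q) -> []~[](~q -> q)):
1. ~(~[](~q -> q) -> []~[](~q -> q)), u
2. ~[](~q -> q), u
3. ~[]~[](~q -> q), u
4. ~(~q -> q), v
5. ~q, v
6. [](~q -> q), w
7. ~q -> q, w
8. q, w
Accessibility: uRu, uRv, uRw, vRv, wRw
The negation has an open branch (countermodel exists).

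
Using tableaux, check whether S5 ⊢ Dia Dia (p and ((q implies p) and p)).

Tableau for the negation not Dia Dia (p and ((q implies p) and p)):
1. not Dia Dia (p and ((q implies p) and p)), 0
2. not Dia (p and ((q implies p) and p)), 0   [neg-Dia-rule on 1 via 0R0]
3. not (p and ((q implies p) and p)), 0   [neg-Dia-rule on 2 via 0R0]
4. not ((q implies p) and p), 0   [neg-and-rule on 3 (branches; this branch)]
5. not p, 0   [neg-and-rule on 4 (branches; this branch)]
Accessibility: 0R0
The negation has an open branch (countermodel exists).

Invalid (countermodel exists)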